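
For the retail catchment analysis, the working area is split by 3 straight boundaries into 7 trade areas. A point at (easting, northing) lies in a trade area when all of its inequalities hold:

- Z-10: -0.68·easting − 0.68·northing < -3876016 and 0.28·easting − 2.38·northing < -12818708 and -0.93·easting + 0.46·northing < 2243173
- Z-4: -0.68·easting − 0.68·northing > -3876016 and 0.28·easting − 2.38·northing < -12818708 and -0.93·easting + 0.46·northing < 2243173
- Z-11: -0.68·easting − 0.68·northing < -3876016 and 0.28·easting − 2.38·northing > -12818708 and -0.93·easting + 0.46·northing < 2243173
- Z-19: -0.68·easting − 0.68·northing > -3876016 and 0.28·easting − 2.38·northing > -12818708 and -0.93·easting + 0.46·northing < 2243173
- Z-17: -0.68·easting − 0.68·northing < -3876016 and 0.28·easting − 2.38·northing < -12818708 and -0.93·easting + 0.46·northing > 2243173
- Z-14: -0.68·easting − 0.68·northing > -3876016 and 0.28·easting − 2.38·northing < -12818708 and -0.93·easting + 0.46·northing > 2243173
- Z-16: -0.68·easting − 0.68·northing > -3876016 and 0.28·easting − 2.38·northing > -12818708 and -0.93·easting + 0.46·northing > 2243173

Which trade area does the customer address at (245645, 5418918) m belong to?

-0.68·245645 − 0.68·5418918 = -3851902.840, which is > -3876016
0.28·245645 − 2.38·5418918 = -12828244.240, which is < -12818708
-0.93·245645 + 0.46·5418918 = 2264252.430, which is > 2243173
This sign pattern matches Z-14.

Z-14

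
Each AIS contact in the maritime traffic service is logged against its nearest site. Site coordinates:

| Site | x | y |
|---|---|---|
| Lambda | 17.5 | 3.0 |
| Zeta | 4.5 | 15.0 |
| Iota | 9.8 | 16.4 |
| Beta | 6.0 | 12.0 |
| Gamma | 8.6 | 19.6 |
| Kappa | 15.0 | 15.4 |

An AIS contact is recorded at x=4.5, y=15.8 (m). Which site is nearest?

Squared distances to each site:
Lambda: 332.840; Zeta: 0.640; Iota: 28.450; Beta: 16.690; Gamma: 31.250; Kappa: 110.410.
Minimum at Zeta.

Zeta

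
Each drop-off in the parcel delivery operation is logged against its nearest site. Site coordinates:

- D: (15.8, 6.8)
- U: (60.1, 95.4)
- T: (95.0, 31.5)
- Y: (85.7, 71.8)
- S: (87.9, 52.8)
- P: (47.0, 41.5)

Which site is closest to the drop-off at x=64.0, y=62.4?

Squared distances to each site:
D: 5414.600; U: 1104.210; T: 1915.810; Y: 559.250; S: 663.370; P: 725.810.
Minimum at Y.

Y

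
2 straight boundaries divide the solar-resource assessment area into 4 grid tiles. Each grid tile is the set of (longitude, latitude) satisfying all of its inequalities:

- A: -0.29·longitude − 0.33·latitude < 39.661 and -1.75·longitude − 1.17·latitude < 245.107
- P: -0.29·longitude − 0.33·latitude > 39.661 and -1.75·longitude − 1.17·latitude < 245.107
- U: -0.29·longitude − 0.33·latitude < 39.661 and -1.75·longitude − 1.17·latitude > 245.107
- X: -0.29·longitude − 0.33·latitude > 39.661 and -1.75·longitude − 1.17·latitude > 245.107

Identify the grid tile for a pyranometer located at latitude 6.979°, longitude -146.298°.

-0.29·-146.298 − 0.33·6.979 = 40.123, which is > 39.661
-1.75·-146.298 − 1.17·6.979 = 247.856, which is > 245.107
This sign pattern matches X.

X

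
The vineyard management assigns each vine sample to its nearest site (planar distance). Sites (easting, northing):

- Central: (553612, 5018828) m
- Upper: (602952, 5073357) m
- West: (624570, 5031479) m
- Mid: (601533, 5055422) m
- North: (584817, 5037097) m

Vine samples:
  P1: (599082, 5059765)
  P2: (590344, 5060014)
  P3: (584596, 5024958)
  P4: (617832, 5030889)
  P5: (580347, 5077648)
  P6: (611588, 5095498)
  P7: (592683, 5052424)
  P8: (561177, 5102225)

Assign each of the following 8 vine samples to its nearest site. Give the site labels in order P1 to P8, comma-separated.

P1 → Mid (d²=24869050.00)
P2 → Mid (d²=146280185.00)
P3 → North (d²=147404162.00)
P4 → West (d²=45748744.00)
P5 → Upper (d²=529398706.00)
P6 → Upper (d²=564804377.00)
P7 → Mid (d²=87310504.00)
P8 → Upper (d²=2578512049.00)

Mid, Mid, North, West, Upper, Upper, Mid, Upper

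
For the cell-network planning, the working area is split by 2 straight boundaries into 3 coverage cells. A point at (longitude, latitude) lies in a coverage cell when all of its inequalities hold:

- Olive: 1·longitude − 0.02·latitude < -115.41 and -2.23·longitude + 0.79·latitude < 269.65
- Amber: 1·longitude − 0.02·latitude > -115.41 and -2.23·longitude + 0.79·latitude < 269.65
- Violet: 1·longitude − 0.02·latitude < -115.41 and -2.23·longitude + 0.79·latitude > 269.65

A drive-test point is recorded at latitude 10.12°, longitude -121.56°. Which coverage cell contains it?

1·-121.56 − 0.02·10.12 = -121.762, which is < -115.41
-2.23·-121.56 + 0.79·10.12 = 279.074, which is > 269.65
This sign pattern matches Violet.

Violet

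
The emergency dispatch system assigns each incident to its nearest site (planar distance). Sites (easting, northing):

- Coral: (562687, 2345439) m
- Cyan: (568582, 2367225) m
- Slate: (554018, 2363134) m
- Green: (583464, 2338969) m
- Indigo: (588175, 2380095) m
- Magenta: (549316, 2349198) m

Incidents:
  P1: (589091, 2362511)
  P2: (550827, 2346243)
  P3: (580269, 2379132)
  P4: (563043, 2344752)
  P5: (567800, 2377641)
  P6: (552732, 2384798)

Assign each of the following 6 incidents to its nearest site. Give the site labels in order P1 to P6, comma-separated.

P1 → Indigo (d²=310036112.00)
P2 → Magenta (d²=11015146.00)
P3 → Indigo (d²=63432205.00)
P4 → Coral (d²=598705.00)
P5 → Cyan (d²=109104580.00)
P6 → Slate (d²=470982692.00)

Indigo, Magenta, Indigo, Coral, Cyan, Slate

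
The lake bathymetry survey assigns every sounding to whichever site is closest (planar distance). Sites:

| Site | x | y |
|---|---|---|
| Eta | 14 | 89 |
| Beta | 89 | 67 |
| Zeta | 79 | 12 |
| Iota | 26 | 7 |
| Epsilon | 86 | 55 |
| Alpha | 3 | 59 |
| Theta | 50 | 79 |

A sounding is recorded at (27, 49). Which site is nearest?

Alpha

Squared distances to each site:
Eta: 1769.000; Beta: 4168.000; Zeta: 4073.000; Iota: 1765.000; Epsilon: 3517.000; Alpha: 676.000; Theta: 1429.000.
Minimum at Alpha.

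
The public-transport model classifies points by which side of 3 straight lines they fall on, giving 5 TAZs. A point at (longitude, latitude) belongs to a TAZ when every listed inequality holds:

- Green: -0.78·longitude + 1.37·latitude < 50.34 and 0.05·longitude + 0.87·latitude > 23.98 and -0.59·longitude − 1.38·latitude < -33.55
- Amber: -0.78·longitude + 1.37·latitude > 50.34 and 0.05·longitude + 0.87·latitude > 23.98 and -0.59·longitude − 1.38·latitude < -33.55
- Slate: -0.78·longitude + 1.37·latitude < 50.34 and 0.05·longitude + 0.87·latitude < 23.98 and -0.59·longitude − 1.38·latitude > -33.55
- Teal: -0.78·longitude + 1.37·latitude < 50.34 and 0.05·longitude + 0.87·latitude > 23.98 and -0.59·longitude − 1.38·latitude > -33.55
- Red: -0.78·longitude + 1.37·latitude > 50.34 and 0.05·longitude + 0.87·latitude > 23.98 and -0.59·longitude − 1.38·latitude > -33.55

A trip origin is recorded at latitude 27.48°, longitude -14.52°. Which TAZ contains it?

Slate

-0.78·-14.52 + 1.37·27.48 = 48.973, which is < 50.34
0.05·-14.52 + 0.87·27.48 = 23.182, which is < 23.98
-0.59·-14.52 − 1.38·27.48 = -29.356, which is > -33.55
This sign pattern matches Slate.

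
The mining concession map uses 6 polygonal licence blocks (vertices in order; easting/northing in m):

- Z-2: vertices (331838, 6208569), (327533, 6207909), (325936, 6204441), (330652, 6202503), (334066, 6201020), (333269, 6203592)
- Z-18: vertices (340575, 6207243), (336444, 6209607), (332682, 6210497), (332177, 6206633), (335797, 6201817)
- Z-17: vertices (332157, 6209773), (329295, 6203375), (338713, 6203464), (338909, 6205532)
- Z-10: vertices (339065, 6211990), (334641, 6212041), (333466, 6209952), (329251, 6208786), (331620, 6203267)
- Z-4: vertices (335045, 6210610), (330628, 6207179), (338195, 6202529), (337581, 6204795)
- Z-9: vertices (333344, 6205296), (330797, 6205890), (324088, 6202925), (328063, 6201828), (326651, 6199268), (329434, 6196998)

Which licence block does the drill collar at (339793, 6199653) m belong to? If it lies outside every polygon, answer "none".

none

Cast a ray rightward from (339793, 6199653). For each polygon, the edges (by vertex number in listed order) whose endpoints lie on opposite sides of northing = 6199653, where each meets that height, and whether that is right or left of the point:
Z-2: no edge straddles that height → 0 crossings.
Z-18: no edge straddles that height → 0 crossings.
Z-17: no edge straddles that height → 0 crossings.
Z-10: no edge straddles that height → 0 crossings.
Z-4: no edge straddles that height → 0 crossings.
Z-9: 4–5 at easting≈326863.4 (left), 6–1 at easting≈330685.0 (left) → 0 crossings.
All counts are even, so the point lies outside every listed polygon.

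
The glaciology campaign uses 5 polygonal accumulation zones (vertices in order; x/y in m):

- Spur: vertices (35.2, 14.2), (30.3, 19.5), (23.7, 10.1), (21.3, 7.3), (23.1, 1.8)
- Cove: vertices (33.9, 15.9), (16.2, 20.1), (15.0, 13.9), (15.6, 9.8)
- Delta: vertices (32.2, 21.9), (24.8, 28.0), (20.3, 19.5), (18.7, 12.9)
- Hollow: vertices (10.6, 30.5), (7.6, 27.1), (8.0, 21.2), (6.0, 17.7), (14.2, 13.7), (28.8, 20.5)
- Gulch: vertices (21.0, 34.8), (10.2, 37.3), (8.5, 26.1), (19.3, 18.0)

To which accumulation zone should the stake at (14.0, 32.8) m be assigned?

Gulch

Cast a ray rightward from (14.0, 32.8). For each polygon, the edges (by vertex number in listed order) whose endpoints lie on opposite sides of y = 32.8, where each meets that height, and whether that is right or left of the point:
Spur: no edge straddles that height → 0 crossings.
Cove: no edge straddles that height → 0 crossings.
Delta: no edge straddles that height → 0 crossings.
Hollow: no edge straddles that height → 0 crossings.
Gulch: 2–3 at x≈9.52 (left), 4–1 at x≈20.80 (right) → 1 crossing.
Only Gulch has an odd count, so the point is inside Gulch.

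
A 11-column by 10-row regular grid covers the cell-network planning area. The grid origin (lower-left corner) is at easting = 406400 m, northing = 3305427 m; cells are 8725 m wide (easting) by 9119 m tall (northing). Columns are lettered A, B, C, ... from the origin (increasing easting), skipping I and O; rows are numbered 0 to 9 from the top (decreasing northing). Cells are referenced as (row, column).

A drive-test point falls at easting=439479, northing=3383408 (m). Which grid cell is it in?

Column index: ⌊(439479 − 406400) / 8725⌋ = ⌊3.791⌋ = 3 → column D
Row offset from origin: ⌊(3383408 − 3305427) / 9119⌋ = ⌊8.551⌋ = 8 → row 1 (counted from top)

(1, D)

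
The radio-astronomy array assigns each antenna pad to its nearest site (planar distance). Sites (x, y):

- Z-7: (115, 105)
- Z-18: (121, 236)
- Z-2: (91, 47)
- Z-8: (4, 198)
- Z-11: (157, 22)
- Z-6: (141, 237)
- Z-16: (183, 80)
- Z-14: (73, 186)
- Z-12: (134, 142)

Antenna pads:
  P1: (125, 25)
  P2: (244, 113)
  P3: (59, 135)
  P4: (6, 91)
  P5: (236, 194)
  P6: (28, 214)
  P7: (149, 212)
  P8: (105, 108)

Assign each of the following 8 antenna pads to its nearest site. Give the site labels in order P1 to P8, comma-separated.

P1 → Z-11 (d²=1033.00)
P2 → Z-16 (d²=4810.00)
P3 → Z-14 (d²=2797.00)
P4 → Z-2 (d²=9161.00)
P5 → Z-6 (d²=10874.00)
P6 → Z-8 (d²=832.00)
P7 → Z-6 (d²=689.00)
P8 → Z-7 (d²=109.00)

Z-11, Z-16, Z-14, Z-2, Z-6, Z-8, Z-6, Z-7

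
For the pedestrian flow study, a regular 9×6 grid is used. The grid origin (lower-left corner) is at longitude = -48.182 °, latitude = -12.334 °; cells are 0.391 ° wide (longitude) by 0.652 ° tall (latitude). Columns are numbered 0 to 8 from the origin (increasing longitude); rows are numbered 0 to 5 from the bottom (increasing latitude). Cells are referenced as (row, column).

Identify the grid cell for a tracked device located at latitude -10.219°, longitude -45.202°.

Column index: ⌊(-45.202 − -48.182) / 0.391⌋ = ⌊7.621⌋ = 7
Row offset from origin: ⌊(-10.219 − -12.334) / 0.652⌋ = ⌊3.244⌋ = 3 → row 3

(3, 7)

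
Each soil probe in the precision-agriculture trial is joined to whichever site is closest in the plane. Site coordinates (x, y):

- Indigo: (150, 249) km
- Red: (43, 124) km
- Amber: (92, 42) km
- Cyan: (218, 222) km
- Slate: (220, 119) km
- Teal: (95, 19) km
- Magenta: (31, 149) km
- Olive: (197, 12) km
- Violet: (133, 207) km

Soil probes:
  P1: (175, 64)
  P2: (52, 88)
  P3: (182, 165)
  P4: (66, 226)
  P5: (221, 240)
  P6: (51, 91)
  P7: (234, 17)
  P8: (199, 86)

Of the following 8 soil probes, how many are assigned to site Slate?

2

P1 → Olive
P2 → Red
P3 → Slate
P4 → Violet
P5 → Cyan
P6 → Red
P7 → Olive
P8 → Slate
2 of the 8 go to Slate.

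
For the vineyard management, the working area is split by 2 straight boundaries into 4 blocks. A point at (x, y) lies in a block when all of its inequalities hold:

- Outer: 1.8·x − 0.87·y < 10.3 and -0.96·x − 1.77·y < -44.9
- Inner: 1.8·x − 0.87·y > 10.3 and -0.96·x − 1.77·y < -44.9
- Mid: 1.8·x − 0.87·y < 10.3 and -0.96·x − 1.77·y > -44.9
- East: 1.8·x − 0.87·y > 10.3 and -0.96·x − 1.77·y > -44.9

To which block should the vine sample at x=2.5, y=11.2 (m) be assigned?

Mid

1.8·2.5 − 0.87·11.2 = -5.244, which is < 10.3
-0.96·2.5 − 1.77·11.2 = -22.224, which is > -44.9
This sign pattern matches Mid.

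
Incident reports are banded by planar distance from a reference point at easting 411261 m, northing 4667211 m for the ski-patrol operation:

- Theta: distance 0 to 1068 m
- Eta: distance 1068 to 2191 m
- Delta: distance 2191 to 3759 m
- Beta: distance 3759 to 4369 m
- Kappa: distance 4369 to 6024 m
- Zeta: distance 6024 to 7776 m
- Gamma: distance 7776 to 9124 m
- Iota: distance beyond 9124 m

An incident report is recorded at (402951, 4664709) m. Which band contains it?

Distance = √((402951−411261)² + (4664709−4667211)²) = √(69056100.000 + 6260004.000) = 8678.485 m.
7776 ≤ 8678.485 < 9124 → Gamma.

Gamma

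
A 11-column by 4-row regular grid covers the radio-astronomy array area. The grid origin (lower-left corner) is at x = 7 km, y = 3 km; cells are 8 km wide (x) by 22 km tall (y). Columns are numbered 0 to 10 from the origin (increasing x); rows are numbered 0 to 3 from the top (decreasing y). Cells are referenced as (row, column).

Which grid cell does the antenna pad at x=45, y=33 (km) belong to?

(2, 4)

Column index: ⌊(45 − 7) / 8⌋ = ⌊4.750⌋ = 4
Row offset from origin: ⌊(33 − 3) / 22⌋ = ⌊1.364⌋ = 1 → row 2 (counted from top)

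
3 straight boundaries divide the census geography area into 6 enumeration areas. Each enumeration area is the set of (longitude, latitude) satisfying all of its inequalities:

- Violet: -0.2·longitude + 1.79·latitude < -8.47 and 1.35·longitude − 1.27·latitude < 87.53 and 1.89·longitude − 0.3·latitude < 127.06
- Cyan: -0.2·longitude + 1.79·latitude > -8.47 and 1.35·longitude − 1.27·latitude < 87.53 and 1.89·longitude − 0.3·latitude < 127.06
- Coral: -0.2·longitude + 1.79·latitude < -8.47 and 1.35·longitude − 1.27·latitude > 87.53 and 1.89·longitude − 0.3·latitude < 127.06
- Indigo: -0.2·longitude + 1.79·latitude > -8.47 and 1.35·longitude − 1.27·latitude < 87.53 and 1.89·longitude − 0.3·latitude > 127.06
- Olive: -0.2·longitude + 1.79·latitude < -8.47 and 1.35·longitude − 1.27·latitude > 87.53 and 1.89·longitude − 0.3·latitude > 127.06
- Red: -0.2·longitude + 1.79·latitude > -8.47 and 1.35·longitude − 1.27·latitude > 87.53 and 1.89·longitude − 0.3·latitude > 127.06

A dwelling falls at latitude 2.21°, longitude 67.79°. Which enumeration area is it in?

Olive

-0.2·67.79 + 1.79·2.21 = -9.602, which is < -8.47
1.35·67.79 − 1.27·2.21 = 88.710, which is > 87.53
1.89·67.79 − 0.3·2.21 = 127.460, which is > 127.06
This sign pattern matches Olive.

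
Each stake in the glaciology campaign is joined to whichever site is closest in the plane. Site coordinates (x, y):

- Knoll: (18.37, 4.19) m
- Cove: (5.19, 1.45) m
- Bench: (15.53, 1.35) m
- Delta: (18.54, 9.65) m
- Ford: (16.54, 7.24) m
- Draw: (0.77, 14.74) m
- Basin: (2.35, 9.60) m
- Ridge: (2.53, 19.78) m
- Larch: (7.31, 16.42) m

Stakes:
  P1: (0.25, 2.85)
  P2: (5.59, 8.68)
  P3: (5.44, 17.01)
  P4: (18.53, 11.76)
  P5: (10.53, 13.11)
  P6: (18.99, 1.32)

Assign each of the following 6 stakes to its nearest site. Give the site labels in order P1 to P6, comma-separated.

P1 → Cove (d²=26.36)
P2 → Basin (d²=11.34)
P3 → Larch (d²=3.84)
P4 → Delta (d²=4.45)
P5 → Larch (d²=21.32)
P6 → Knoll (d²=8.62)

Cove, Basin, Larch, Delta, Larch, Knoll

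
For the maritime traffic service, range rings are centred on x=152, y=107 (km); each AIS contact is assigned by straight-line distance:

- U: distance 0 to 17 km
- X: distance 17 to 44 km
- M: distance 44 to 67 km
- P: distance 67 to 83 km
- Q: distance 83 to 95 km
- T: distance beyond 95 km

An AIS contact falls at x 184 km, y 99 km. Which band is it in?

X

Distance = √((184−152)² + (99−107)²) = √(1024.000 + 64.000) = 32.985 km.
17 ≤ 32.985 < 44 → X.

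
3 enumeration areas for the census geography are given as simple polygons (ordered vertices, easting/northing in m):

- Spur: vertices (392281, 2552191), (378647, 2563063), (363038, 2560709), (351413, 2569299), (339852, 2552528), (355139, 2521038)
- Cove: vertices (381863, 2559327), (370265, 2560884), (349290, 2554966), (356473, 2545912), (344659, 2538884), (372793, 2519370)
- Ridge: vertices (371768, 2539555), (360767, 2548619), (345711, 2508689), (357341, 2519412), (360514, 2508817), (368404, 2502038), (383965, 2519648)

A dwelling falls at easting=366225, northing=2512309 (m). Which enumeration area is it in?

Cast a ray rightward from (366225, 2512309). For each polygon, the edges (by vertex number in listed order) whose endpoints lie on opposite sides of northing = 2512309, where each meets that height, and whether that is right or left of the point:
Spur: no edge straddles that height → 0 crossings.
Cove: no edge straddles that height → 0 crossings.
Ridge: 2–3 at easting≈347076.0 (left), 3–4 at easting≈349637.2 (left), 4–5 at easting≈359468.2 (left), 6–7 at easting≈377479.9 (right) → 1 crossing.
Only Ridge has an odd count, so the point is inside Ridge.

Ridge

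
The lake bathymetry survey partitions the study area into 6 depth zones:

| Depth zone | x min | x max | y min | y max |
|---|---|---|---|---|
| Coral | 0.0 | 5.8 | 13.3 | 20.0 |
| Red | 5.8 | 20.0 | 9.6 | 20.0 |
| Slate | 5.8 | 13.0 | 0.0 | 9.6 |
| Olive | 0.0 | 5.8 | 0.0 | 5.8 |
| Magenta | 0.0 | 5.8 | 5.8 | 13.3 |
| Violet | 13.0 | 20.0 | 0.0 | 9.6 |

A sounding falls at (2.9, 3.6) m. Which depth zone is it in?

The point has x = 2.9 and y = 3.6.
Only Olive satisfies 0.0 ≤ x ≤ 5.8 and 0.0 ≤ y ≤ 5.8.

Olive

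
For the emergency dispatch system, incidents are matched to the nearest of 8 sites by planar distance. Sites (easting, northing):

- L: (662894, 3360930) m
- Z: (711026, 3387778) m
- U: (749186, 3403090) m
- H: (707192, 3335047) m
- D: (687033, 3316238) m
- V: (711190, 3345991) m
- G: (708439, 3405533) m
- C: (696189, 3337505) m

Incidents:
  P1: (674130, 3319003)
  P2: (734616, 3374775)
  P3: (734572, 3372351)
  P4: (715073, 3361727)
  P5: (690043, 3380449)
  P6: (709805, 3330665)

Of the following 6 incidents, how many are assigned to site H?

1

P1 → D
P2 → Z
P3 → Z
P4 → V
P5 → Z
P6 → H
1 of the 6 goes to H.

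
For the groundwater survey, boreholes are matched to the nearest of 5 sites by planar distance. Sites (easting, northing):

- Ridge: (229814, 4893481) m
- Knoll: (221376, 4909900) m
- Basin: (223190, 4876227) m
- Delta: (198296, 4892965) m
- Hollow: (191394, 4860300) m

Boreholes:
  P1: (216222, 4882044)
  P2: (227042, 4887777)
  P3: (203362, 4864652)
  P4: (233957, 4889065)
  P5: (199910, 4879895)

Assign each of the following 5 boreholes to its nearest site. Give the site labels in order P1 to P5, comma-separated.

P1 → Basin (d²=82390513.00)
P2 → Ridge (d²=40219600.00)
P3 → Hollow (d²=162172928.00)
P4 → Ridge (d²=36665505.00)
P5 → Delta (d²=173429896.00)

Basin, Ridge, Hollow, Ridge, Delta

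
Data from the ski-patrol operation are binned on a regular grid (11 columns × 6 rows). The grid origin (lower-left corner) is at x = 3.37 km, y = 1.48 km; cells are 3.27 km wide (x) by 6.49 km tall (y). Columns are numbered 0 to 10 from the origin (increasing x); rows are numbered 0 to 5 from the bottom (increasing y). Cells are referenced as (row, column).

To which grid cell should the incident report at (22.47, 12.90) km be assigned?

Column index: ⌊(22.47 − 3.37) / 3.27⌋ = ⌊5.841⌋ = 5
Row offset from origin: ⌊(12.90 − 1.48) / 6.49⌋ = ⌊1.760⌋ = 1 → row 1

(1, 5)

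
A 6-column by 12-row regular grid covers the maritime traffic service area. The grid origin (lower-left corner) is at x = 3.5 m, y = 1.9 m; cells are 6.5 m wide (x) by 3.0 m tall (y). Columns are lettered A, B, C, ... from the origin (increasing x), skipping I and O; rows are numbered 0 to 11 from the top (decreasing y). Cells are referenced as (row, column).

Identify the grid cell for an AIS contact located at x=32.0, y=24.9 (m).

Column index: ⌊(32.0 − 3.5) / 6.5⌋ = ⌊4.385⌋ = 4 → column E
Row offset from origin: ⌊(24.9 − 1.9) / 3.0⌋ = ⌊7.667⌋ = 7 → row 4 (counted from top)

(4, E)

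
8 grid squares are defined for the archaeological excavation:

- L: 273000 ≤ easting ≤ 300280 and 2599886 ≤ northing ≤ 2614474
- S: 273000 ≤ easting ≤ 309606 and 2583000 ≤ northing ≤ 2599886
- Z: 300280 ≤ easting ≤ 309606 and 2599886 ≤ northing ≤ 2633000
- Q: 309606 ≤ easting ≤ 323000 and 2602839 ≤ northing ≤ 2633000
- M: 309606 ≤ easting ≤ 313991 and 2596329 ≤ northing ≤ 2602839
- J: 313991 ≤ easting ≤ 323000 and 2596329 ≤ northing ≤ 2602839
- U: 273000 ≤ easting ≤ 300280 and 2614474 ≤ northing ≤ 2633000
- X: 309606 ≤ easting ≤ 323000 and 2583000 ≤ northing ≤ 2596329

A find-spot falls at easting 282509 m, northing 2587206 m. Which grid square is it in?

The point has easting = 282509 and northing = 2587206.
Only S satisfies 273000 ≤ easting ≤ 309606 and 2583000 ≤ northing ≤ 2599886.

S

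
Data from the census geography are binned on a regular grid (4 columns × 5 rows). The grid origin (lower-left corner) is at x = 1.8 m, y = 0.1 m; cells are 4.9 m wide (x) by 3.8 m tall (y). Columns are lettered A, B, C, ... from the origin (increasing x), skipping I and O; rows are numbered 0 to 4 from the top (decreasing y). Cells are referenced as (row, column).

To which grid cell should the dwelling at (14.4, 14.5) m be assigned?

Column index: ⌊(14.4 − 1.8) / 4.9⌋ = ⌊2.571⌋ = 2 → column C
Row offset from origin: ⌊(14.5 − 0.1) / 3.8⌋ = ⌊3.789⌋ = 3 → row 1 (counted from top)

(1, C)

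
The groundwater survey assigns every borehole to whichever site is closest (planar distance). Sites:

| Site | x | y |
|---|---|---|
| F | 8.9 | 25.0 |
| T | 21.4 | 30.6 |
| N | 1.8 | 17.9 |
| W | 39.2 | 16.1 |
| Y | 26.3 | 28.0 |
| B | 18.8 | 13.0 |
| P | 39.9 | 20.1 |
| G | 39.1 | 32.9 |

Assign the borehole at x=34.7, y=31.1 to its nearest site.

G

Squared distances to each site:
F: 702.850; T: 177.140; N: 1256.650; W: 245.250; Y: 80.170; B: 580.420; P: 148.040; G: 22.600.
Minimum at G.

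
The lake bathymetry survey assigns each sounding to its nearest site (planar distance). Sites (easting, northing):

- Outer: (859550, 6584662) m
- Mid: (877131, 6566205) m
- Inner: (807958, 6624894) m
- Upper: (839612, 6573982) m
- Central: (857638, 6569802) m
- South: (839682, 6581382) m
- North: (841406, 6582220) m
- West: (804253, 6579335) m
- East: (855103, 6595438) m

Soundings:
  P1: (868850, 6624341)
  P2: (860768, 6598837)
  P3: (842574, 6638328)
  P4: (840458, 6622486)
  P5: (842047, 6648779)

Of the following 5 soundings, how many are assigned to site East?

3

P1 → East
P2 → East
P3 → Inner
P4 → East
P5 → Inner
3 of the 5 go to East.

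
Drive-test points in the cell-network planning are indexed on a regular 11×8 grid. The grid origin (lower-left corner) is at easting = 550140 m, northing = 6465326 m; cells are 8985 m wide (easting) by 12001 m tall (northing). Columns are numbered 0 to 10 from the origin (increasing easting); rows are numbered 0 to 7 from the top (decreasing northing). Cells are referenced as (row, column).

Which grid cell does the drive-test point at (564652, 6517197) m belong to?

Column index: ⌊(564652 − 550140) / 8985⌋ = ⌊1.615⌋ = 1
Row offset from origin: ⌊(6517197 − 6465326) / 12001⌋ = ⌊4.322⌋ = 4 → row 3 (counted from top)

(3, 1)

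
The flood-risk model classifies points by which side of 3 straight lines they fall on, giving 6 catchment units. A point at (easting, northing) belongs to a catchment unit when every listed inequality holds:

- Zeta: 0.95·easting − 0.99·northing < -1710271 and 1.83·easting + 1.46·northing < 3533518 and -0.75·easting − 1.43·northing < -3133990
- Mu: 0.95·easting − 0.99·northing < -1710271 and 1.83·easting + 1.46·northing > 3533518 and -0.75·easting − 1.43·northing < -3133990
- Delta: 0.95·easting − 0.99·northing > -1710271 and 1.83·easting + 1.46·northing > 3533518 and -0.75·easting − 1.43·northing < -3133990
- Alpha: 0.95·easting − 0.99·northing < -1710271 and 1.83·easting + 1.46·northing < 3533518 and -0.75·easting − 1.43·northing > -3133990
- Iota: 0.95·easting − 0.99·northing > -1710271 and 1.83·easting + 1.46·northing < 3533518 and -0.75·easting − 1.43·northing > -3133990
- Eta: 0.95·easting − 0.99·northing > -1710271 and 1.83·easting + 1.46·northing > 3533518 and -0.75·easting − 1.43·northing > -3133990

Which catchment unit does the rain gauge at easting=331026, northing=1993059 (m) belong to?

0.95·331026 − 0.99·1993059 = -1658653.710, which is > -1710271
1.83·331026 + 1.46·1993059 = 3515643.720, which is < 3533518
-0.75·331026 − 1.43·1993059 = -3098343.870, which is > -3133990
This sign pattern matches Iota.

Iota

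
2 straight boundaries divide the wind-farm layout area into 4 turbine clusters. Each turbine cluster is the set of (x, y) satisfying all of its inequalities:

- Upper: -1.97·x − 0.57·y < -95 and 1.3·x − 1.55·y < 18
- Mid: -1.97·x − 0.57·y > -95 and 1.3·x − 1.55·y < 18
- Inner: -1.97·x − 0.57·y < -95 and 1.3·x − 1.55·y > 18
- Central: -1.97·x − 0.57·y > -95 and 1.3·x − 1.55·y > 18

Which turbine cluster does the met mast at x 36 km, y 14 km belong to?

-1.97·36 − 0.57·14 = -78.900, which is > -95
1.3·36 − 1.55·14 = 25.100, which is > 18
This sign pattern matches Central.

Central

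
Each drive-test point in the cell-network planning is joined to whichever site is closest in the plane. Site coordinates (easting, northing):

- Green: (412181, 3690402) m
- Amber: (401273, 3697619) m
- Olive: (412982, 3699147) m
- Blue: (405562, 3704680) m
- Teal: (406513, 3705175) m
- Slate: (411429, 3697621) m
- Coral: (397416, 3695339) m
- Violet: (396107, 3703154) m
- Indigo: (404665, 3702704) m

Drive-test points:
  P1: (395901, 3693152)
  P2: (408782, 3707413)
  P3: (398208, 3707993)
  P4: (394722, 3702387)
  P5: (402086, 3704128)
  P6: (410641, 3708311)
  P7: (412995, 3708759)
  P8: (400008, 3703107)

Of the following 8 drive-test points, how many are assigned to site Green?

0

P1 → Coral
P2 → Teal
P3 → Violet
P4 → Violet
P5 → Indigo
P6 → Teal
P7 → Teal
P8 → Violet
0 of the 8 go to Green.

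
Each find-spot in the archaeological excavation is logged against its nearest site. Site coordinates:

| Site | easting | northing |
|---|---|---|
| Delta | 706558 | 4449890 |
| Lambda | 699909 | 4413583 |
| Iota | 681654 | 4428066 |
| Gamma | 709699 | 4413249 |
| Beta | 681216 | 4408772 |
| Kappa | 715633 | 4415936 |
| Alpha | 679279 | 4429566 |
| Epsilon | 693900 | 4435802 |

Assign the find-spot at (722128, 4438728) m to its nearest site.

Delta

Squared distances to each site:
Delta: 367015144.000; Lambda: 1125954986.000; Iota: 1751822920.000; Gamma: 803659482.000; Beta: 2571153680.000; Kappa: 561660289.000; Alpha: 1919979045.000; Epsilon: 805381460.000.
Minimum at Delta.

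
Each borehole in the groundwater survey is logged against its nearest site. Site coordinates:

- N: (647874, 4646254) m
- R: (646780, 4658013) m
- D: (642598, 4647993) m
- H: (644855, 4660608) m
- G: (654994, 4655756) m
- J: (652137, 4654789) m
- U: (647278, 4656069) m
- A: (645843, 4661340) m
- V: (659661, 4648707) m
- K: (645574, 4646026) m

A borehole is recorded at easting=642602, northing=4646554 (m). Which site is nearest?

D

Squared distances to each site:
N: 27883984.000; R: 148764365.000; D: 2070737.000; H: 202590925.000; G: 238238468.000; J: 158731450.000; U: 112400201.000; A: 229129877.000; V: 295644890.000; K: 9111568.000.
Minimum at D.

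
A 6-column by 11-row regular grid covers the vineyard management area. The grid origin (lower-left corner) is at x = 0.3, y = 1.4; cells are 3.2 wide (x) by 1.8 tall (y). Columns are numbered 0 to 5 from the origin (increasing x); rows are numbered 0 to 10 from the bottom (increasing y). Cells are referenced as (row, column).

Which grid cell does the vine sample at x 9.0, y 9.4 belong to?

(4, 2)

Column index: ⌊(9.0 − 0.3) / 3.2⌋ = ⌊2.719⌋ = 2
Row offset from origin: ⌊(9.4 − 1.4) / 1.8⌋ = ⌊4.444⌋ = 4 → row 4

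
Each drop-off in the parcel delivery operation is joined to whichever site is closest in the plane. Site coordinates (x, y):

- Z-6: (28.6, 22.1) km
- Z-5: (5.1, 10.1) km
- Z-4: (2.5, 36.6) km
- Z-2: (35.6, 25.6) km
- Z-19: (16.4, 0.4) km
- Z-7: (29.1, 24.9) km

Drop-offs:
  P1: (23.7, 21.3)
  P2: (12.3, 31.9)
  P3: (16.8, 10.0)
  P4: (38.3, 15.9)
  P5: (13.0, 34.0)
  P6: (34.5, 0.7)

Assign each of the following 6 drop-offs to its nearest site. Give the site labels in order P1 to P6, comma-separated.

P1 → Z-6 (d²=24.65)
P2 → Z-4 (d²=118.13)
P3 → Z-19 (d²=92.32)
P4 → Z-2 (d²=101.38)
P5 → Z-4 (d²=117.01)
P6 → Z-19 (d²=327.70)

Z-6, Z-4, Z-19, Z-2, Z-4, Z-19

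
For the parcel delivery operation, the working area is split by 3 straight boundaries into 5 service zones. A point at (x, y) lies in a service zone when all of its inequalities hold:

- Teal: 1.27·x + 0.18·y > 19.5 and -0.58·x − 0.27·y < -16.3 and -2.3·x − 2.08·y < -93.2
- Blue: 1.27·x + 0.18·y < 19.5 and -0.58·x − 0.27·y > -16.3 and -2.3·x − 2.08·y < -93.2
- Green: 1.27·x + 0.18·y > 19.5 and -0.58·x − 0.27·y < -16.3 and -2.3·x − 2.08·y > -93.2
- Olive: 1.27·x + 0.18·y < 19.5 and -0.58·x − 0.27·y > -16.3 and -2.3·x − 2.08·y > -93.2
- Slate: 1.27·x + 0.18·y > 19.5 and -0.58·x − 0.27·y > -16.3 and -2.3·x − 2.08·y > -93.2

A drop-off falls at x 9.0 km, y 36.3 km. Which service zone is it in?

Blue

1.27·9.0 + 0.18·36.3 = 17.964, which is < 19.5
-0.58·9.0 − 0.27·36.3 = -15.021, which is > -16.3
-2.3·9.0 − 2.08·36.3 = -96.204, which is < -93.2
This sign pattern matches Blue.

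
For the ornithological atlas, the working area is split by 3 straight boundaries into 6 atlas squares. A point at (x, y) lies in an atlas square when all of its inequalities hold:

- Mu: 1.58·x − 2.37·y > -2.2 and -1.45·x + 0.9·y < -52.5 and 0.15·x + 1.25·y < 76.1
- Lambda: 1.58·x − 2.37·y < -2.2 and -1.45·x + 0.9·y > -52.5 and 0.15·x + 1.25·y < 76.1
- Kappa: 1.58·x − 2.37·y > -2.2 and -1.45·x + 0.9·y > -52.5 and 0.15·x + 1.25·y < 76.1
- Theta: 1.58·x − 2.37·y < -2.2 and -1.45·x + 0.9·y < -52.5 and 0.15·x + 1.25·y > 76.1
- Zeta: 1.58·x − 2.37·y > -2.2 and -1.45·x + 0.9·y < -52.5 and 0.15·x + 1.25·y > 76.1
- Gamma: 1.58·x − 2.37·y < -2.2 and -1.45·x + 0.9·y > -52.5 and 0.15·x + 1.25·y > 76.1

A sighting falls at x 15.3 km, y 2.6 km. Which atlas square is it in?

Kappa

1.58·15.3 − 2.37·2.6 = 18.012, which is > -2.2
-1.45·15.3 + 0.9·2.6 = -19.845, which is > -52.5
0.15·15.3 + 1.25·2.6 = 5.545, which is < 76.1
This sign pattern matches Kappa.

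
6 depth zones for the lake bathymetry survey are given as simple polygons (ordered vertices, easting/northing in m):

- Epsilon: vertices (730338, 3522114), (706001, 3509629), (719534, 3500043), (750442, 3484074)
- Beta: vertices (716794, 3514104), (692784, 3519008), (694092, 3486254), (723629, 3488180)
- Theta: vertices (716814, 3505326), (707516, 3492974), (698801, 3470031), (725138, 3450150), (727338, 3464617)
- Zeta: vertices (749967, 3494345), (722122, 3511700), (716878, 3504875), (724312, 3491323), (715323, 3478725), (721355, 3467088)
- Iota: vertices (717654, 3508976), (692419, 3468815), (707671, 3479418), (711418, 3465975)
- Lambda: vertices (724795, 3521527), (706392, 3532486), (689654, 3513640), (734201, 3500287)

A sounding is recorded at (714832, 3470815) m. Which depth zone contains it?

Theta

Cast a ray rightward from (714832, 3470815). For each polygon, the edges (by vertex number in listed order) whose endpoints lie on opposite sides of northing = 3470815, where each meets that height, and whether that is right or left of the point:
Epsilon: no edge straddles that height → 0 crossings.
Beta: no edge straddles that height → 0 crossings.
Theta: 2–3 at easting≈699098.8 (left), 5–1 at easting≈725735.7 (right) → 1 crossing.
Zeta: 5–6 at easting≈719423.1 (right), 6–1 at easting≈725267.3 (right) → 2 crossings.
Iota: 1–2 at easting≈693675.7 (left), 2–3 at easting≈695295.9 (left), 3–4 at easting≈710068.9 (left), 4–1 at easting≈712119.9 (left) → 0 crossings.
Lambda: no edge straddles that height → 0 crossings.
Only Theta has an odd count, so the point is inside Theta.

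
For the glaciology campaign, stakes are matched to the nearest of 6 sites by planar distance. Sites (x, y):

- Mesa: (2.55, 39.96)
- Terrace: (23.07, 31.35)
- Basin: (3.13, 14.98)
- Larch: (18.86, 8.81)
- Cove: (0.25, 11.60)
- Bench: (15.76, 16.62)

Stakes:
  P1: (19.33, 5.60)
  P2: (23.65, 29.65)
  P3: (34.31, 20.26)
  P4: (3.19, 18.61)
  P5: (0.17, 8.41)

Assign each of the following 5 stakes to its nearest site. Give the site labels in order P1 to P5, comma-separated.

Larch, Terrace, Terrace, Basin, Cove

P1 → Larch (d²=10.53)
P2 → Terrace (d²=3.23)
P3 → Terrace (d²=249.33)
P4 → Basin (d²=13.18)
P5 → Cove (d²=10.18)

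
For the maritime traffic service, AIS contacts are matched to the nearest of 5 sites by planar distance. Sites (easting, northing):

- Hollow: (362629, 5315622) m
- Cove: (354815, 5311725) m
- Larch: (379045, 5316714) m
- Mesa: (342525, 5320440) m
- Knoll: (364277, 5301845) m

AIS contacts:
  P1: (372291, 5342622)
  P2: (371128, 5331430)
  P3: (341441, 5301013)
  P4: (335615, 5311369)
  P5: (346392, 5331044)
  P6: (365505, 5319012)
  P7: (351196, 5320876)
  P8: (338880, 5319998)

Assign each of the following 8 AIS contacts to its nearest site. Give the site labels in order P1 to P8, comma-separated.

P1 → Larch (d²=716840980.00)
P2 → Larch (d²=279239545.00)
P3 → Cove (d²=293610820.00)
P4 → Mesa (d²=130031141.00)
P5 → Mesa (d²=127398505.00)
P6 → Hollow (d²=19763476.00)
P7 → Mesa (d²=75376337.00)
P8 → Mesa (d²=13481389.00)

Larch, Larch, Cove, Mesa, Mesa, Hollow, Mesa, Mesa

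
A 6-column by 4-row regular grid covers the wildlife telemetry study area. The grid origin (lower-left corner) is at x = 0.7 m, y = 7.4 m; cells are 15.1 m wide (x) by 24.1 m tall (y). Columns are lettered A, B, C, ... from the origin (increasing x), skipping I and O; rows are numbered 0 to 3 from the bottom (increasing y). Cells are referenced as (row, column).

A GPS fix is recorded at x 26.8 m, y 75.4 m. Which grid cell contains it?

(2, B)

Column index: ⌊(26.8 − 0.7) / 15.1⌋ = ⌊1.728⌋ = 1 → column B
Row offset from origin: ⌊(75.4 − 7.4) / 24.1⌋ = ⌊2.822⌋ = 2 → row 2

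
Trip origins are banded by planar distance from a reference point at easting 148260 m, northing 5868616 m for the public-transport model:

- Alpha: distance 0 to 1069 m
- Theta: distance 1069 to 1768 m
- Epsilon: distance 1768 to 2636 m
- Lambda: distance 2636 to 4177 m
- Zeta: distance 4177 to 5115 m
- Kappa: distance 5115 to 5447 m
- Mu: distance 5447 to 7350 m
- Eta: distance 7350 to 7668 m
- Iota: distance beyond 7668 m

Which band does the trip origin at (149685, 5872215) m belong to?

Lambda

Distance = √((149685−148260)² + (5872215−5868616)²) = √(2030625.000 + 12952801.000) = 3870.843 m.
2636 ≤ 3870.843 < 4177 → Lambda.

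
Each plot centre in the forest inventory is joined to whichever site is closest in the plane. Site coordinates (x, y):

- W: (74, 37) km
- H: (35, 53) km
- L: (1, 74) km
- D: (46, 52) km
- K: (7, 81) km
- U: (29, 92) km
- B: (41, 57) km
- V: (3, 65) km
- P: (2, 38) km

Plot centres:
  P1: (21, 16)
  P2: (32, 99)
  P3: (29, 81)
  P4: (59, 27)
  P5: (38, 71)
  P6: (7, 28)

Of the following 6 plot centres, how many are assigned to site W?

P1 → P
P2 → U
P3 → U
P4 → W
P5 → B
P6 → P
1 of the 6 goes to W.

1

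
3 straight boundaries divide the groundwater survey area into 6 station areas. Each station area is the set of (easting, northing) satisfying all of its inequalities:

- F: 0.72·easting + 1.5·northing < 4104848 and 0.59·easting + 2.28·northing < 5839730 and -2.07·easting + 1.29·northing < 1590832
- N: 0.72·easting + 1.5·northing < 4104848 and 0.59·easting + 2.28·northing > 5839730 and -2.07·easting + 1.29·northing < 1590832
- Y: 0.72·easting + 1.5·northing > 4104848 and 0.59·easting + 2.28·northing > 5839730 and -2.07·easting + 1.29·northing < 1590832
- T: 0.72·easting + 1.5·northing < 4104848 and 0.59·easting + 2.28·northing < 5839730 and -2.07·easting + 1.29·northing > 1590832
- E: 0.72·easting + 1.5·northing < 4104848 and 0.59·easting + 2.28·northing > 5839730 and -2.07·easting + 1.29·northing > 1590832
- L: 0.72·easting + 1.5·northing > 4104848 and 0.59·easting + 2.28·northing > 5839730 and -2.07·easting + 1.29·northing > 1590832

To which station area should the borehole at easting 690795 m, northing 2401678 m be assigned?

0.72·690795 + 1.5·2401678 = 4099889.400, which is < 4104848
0.59·690795 + 2.28·2401678 = 5883394.890, which is > 5839730
-2.07·690795 + 1.29·2401678 = 1668218.970, which is > 1590832
This sign pattern matches E.

E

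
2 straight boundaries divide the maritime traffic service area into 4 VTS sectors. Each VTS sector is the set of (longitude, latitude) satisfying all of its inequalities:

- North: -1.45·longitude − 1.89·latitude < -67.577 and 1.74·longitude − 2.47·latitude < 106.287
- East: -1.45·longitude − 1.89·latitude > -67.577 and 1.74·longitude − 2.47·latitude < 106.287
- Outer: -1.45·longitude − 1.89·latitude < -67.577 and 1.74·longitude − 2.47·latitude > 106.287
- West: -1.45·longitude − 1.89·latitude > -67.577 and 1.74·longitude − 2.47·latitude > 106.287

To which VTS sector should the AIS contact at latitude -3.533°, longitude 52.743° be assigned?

-1.45·52.743 − 1.89·-3.533 = -69.800, which is < -67.577
1.74·52.743 − 2.47·-3.533 = 100.499, which is < 106.287
This sign pattern matches North.

North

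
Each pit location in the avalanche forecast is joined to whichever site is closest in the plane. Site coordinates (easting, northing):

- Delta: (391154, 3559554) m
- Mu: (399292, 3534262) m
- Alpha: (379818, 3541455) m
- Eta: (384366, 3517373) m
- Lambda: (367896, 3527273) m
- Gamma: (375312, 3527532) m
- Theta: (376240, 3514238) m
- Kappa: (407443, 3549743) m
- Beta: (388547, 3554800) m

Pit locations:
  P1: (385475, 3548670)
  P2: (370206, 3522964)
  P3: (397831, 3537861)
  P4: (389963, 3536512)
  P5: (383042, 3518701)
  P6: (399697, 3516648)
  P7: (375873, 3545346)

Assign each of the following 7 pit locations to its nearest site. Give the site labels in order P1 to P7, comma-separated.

P1 → Beta (d²=47014084.00)
P2 → Lambda (d²=23903581.00)
P3 → Mu (d²=15087322.00)
P4 → Mu (d²=92092741.00)
P5 → Eta (d²=3516560.00)
P6 → Eta (d²=235565186.00)
P7 → Alpha (d²=30702906.00)

Beta, Lambda, Mu, Mu, Eta, Eta, Alpha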